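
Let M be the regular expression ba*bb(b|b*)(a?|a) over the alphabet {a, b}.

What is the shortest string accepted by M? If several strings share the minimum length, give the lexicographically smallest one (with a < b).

bbb

By inspection of the expression, no string of length less than 3 matches, and bbb is the lexicographically first match of length 3.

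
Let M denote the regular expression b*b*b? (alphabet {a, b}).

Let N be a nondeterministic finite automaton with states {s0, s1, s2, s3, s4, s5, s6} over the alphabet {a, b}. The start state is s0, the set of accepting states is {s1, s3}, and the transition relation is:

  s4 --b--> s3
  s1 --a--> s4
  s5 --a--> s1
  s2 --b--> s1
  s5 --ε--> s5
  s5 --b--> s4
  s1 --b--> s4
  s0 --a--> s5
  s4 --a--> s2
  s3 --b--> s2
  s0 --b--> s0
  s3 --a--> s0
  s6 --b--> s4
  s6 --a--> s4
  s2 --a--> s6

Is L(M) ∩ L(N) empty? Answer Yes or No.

Yes

Converting the expression M to a DFA (subset construction, then merging equivalent states) gives the minimal DFA with states {m0, m1}, start state m0, accepting states {m0} and transitions m0: a→m1, b→m0; m1: a→m1, b→m1.
Exploring the product automaton M × N from the start pair (m0, s0), following both machines on each input symbol, reaches 8 state pairs: (m0, s0), (m1, s5), (m1, s1), (m1, s4), (m1, s2), (m1, s3), (m1, s6), (m1, s0).
M accepts in {m0} and N accepts in {s1, s3}; no reachable pair has both components accepting, so no string drives both machines to acceptance simultaneously and L(M) ∩ L(N) = ∅.
So no string is accepted by both, and the intersection is empty.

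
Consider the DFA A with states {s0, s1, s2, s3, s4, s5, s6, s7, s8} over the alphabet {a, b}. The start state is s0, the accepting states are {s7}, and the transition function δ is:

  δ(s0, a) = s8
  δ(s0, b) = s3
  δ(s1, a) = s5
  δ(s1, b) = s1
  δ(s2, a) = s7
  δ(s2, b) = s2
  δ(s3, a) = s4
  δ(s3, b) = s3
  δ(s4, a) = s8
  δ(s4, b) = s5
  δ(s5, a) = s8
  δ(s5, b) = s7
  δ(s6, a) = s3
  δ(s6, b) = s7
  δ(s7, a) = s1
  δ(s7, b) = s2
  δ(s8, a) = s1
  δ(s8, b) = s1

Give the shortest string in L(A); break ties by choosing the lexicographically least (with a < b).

aaab

A breadth-first search from s0 reaches an accepting state first via the path s0 → s8 → s1 → s5 → s7 on input aaab.
No string of length < 4 is accepted (BFS exhausts all shorter strings without reaching an accepting state), and aaab is the lexicographically least accepting string of length 4.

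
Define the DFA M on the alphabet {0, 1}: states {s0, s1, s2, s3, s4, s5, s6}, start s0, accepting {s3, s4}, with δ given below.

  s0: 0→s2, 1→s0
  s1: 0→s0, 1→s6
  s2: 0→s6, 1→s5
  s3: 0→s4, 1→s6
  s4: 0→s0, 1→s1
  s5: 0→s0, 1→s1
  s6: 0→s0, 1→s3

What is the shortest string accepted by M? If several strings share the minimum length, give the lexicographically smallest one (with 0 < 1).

A breadth-first search from s0 reaches an accepting state first via the path s0 → s2 → s6 → s3 on input 001.
No string of length < 3 is accepted (BFS exhausts all shorter strings without reaching an accepting state), and 001 is the lexicographically least accepting string of length 3.

001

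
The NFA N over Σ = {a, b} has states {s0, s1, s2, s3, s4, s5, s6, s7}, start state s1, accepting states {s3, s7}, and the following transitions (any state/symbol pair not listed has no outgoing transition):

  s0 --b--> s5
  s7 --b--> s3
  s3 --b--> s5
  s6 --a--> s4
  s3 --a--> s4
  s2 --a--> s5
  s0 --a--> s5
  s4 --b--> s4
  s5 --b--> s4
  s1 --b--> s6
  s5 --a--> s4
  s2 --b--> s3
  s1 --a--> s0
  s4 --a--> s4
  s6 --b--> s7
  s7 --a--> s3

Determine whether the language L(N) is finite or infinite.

finite

The useful states (reachable from s1 and able to reach an accepting state) are {s1, s3, s6, s7}.
Restricted to these states the transition graph has no cycle, so every accepting path has bounded length and L is finite.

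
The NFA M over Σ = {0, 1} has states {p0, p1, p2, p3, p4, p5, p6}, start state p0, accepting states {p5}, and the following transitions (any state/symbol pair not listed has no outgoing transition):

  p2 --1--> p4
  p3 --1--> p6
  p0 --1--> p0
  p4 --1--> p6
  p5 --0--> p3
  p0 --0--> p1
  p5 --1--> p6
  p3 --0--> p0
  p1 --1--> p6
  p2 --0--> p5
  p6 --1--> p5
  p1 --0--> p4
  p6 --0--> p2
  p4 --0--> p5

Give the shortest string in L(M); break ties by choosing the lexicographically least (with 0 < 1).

A breadth-first search from p0 reaches an accepting state first via the path p0 → p1 → p4 → p5 on input 000.
No string of length < 3 is accepted (BFS exhausts all shorter strings without reaching an accepting state), and 000 is the lexicographically least accepting string of length 3.

000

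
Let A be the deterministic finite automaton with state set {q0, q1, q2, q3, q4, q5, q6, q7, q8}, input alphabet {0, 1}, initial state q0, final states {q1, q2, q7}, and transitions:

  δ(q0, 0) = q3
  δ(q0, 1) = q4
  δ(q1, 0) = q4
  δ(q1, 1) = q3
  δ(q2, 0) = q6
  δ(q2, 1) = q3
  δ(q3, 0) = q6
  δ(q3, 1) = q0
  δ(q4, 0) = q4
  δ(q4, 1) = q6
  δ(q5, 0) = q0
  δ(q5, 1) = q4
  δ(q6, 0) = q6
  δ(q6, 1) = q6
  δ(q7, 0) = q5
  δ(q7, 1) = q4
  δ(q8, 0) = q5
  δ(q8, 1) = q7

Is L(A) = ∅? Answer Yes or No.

Yes

The states reachable from the start state are {q0, q3, q4, q6}.
None of the accepting states {q1, q2, q7} is reachable, so no string is accepted and L(A) = ∅.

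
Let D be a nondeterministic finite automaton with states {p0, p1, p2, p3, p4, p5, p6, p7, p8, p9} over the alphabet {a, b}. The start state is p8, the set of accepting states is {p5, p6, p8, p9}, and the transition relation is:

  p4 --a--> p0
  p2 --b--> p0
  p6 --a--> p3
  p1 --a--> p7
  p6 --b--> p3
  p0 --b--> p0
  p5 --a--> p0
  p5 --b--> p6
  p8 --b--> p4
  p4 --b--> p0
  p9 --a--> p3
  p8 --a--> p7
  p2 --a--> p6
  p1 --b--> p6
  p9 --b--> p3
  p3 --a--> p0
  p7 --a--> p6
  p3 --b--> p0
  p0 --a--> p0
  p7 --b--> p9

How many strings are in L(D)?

3

The useful subgraph on states {p6, p7, p8, p9} is acyclic, so L(D) is finite; the longest accepting path visits 3 useful states, giving maximum string length 2.
Counting accepting paths from p8 by length: 1 of length 0, 2 of length 2. Total 3.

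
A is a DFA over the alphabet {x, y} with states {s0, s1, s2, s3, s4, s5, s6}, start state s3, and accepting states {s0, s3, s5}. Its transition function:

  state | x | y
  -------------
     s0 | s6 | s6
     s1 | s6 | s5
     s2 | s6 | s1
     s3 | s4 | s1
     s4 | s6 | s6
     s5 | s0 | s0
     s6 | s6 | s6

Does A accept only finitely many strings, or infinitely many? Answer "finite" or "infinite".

finite

The useful states (reachable from s3 and able to reach an accepting state) are {s0, s1, s3, s5}.
Restricted to these states the transition graph has no cycle, so every accepting path has bounded length and L is finite.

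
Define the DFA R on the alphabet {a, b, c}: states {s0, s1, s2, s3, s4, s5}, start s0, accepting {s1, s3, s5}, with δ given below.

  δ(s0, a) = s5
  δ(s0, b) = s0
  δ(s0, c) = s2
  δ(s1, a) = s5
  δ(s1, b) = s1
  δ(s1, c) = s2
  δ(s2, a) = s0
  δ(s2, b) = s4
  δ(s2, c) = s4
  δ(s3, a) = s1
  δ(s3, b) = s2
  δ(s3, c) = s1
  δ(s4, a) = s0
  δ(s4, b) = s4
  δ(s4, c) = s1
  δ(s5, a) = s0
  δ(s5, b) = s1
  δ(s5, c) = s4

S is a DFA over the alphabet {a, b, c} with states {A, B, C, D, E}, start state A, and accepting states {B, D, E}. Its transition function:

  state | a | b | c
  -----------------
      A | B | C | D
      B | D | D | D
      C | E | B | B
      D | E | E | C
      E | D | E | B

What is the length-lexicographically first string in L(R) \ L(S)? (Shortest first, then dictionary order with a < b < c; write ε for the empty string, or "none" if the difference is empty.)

acc

The string acc is accepted by R but not by S.
No shorter string lies in the difference, and acc is the lexicographically first length-3 string in L(R) \ L(S).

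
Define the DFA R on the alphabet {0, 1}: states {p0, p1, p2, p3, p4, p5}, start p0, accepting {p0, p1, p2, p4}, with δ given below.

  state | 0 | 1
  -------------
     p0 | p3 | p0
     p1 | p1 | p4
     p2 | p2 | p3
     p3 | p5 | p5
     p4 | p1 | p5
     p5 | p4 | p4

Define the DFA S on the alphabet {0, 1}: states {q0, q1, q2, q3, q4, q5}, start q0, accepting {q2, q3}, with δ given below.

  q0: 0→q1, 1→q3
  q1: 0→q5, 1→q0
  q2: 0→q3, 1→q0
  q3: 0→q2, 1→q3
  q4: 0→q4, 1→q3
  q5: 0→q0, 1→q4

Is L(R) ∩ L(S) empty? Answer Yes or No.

The string 1 is accepted by both R and S.
Hence L(R) ∩ L(S) ≠ ∅.

No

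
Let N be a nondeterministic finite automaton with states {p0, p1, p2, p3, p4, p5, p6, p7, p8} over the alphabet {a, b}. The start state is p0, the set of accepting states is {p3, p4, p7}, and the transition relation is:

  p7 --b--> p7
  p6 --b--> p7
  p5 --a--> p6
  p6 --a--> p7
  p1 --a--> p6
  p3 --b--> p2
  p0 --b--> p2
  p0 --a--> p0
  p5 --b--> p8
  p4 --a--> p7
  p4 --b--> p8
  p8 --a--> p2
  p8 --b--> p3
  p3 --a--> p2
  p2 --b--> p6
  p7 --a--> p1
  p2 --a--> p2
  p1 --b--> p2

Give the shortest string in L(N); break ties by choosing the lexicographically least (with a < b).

bba

A breadth-first search from p0 reaches an accepting state first via the path p0 → p2 → p6 → p7 on input bba.
No string of length < 3 is accepted (BFS exhausts all shorter strings without reaching an accepting state), and bba is the lexicographically least accepting string of length 3.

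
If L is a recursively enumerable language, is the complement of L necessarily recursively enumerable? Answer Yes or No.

If both L and its complement were r.e., running the two recognisers in parallel would decide L, so L would be recursive; but there are r.e. languages that are not recursive (e.g. the halting problem), and their complements are therefore not r.e.

No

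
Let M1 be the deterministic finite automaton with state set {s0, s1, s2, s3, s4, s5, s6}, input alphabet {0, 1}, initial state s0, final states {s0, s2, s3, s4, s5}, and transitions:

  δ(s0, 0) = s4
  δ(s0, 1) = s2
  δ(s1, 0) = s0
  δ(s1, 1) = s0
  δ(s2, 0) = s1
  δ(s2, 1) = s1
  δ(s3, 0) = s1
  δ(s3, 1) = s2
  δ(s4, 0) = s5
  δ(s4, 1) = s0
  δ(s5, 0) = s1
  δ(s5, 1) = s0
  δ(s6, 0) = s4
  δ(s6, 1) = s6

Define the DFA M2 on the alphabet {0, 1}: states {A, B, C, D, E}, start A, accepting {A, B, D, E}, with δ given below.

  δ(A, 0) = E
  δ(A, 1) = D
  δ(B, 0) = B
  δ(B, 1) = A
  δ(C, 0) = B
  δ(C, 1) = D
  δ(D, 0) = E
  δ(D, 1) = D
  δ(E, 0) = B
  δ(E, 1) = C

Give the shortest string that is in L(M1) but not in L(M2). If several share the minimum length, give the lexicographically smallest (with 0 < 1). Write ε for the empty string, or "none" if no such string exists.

The string 01 is accepted by M1 but not by M2.
No shorter string lies in the difference, and 01 is the lexicographically first length-2 string in L(M1) \ L(M2).

01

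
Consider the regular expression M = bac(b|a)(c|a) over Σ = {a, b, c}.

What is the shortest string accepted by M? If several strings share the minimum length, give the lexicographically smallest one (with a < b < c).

bacaa

By inspection of the expression, no string of length less than 5 matches, and bacaa is the lexicographically first match of length 5.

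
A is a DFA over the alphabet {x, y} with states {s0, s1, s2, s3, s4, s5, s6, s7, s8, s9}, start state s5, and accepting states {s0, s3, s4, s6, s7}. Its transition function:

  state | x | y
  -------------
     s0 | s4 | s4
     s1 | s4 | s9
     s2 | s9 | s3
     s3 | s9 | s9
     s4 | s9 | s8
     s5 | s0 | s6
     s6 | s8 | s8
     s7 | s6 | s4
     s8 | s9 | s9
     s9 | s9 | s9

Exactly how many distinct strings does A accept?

4

The useful subgraph on states {s0, s4, s5, s6} is acyclic, so L(A) is finite; the longest accepting path visits 3 useful states, giving maximum string length 2.
Counting accepting paths from s5 by length: 2 of length 1, 2 of length 2. Total 4.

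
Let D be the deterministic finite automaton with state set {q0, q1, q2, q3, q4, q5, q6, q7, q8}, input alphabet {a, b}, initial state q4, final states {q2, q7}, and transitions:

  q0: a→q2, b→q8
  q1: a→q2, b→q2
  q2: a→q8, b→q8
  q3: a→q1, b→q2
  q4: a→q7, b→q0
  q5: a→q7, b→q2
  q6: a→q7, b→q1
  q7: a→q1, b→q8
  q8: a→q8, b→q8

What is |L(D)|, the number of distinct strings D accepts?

4

The useful subgraph on states {q0, q1, q2, q4, q7} is acyclic, so L(D) is finite; the longest accepting path visits 4 useful states, giving maximum string length 3.
Counting accepting paths from q4 by length: 1 of length 1, 1 of length 2, 2 of length 3. Total 4.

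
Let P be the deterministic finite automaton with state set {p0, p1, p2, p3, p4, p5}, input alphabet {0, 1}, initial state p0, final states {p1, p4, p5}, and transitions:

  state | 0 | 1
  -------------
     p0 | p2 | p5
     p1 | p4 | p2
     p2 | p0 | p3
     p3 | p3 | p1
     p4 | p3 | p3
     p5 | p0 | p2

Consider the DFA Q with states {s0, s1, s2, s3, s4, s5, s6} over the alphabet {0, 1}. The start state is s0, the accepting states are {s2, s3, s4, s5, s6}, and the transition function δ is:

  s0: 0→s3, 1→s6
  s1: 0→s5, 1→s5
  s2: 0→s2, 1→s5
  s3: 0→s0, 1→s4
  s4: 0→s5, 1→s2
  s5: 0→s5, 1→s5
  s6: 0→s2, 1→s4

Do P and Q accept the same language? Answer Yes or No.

The string 0 is accepted by Q but rejected by P.
So L(P) ≠ L(Q).

No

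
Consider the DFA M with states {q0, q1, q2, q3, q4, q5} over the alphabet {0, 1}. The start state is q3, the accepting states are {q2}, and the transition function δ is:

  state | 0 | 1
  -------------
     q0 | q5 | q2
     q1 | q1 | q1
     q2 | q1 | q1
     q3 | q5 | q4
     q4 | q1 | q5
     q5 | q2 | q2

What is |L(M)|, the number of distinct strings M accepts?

4

The useful subgraph on states {q2, q3, q4, q5} is acyclic, so L(M) is finite; the longest accepting path visits 4 useful states, giving maximum string length 3.
Counting accepting paths from q3 by length: 2 of length 2, 2 of length 3. Total 4.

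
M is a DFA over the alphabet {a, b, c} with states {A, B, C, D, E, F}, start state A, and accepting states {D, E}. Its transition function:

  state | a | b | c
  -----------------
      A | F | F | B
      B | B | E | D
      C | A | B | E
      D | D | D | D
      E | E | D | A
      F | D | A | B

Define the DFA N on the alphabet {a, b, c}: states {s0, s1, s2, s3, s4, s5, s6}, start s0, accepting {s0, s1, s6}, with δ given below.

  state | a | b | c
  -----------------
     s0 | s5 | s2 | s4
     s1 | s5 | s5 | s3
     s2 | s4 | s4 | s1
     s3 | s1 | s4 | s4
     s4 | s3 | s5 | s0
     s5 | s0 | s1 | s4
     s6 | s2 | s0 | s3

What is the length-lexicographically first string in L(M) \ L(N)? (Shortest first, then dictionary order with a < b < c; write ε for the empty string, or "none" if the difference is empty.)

ba

The string ba is accepted by M but not by N.
No shorter string lies in the difference, and ba is the lexicographically first length-2 string in L(M) \ L(N).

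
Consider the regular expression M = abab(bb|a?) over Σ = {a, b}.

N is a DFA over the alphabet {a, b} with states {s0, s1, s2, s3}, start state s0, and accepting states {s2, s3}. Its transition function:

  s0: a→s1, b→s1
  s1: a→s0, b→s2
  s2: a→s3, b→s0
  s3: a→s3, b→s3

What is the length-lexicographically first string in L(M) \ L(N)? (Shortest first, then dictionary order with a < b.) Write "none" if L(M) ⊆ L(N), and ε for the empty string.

Converting the expression M to a DFA (subset construction, then merging equivalent states) gives the minimal DFA with states {m0, m1, m2, m3, m4, m5, m6, m7}, start state m0, accepting states {m5, m6} and transitions m0: a→m1, b→m2; m1: a→m2, b→m3; m2: a→m2, b→m2; m3: a→m4, b→m2; m4: a→m2, b→m5; m5: a→m6, b→m7; m6: a→m2, b→m2; m7: a→m2, b→m6.
Exploring the product automaton M × N from the start pair (m0, s0), following both machines on each input symbol, reaches 11 state pairs: (m0, s0), (m1, s1), (m2, s1), (m2, s0), (m3, s2), (m2, s2), (m4, s3), (m2, s3), (m5, s3), (m6, s3), (m7, s3).
M accepts in {m5, m6} and N accepts in {s2, s3}. The reachable pairs whose M-component is accepting are (m5, s3), (m6, s3); in each of them the N-component is accepting too, so the product for L(M) \ L(N) (M-component accepting, N-component rejecting) has no reachable accepting pair and the difference is empty.
So every string accepted by M is also accepted by N: L(M) \ L(N) = ∅ and there is no such string.

none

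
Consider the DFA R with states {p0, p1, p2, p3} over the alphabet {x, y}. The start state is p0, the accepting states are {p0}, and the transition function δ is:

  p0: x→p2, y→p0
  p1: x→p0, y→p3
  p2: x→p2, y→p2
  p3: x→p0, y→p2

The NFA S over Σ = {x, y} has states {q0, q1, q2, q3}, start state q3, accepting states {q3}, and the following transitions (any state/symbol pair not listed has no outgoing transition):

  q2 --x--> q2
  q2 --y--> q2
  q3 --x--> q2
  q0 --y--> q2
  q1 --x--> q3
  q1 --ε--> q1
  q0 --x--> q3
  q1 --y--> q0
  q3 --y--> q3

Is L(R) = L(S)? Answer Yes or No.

Exploring the product automaton R × S from the start pair (p0, q3), following both machines on each input symbol, reaches 2 state pairs: (p0, q3), (p2, q2).
R accepts in {p0} and S accepts in {q3}. In every reachable pair the two components are either both accepting — (p0, q3) — or both non-accepting, so no string is accepted by exactly one of the machines: L(R) \ L(S) and L(S) \ L(R) are both empty.
Hence every string is accepted by R iff it is accepted by S, and the two languages coincide.

Yes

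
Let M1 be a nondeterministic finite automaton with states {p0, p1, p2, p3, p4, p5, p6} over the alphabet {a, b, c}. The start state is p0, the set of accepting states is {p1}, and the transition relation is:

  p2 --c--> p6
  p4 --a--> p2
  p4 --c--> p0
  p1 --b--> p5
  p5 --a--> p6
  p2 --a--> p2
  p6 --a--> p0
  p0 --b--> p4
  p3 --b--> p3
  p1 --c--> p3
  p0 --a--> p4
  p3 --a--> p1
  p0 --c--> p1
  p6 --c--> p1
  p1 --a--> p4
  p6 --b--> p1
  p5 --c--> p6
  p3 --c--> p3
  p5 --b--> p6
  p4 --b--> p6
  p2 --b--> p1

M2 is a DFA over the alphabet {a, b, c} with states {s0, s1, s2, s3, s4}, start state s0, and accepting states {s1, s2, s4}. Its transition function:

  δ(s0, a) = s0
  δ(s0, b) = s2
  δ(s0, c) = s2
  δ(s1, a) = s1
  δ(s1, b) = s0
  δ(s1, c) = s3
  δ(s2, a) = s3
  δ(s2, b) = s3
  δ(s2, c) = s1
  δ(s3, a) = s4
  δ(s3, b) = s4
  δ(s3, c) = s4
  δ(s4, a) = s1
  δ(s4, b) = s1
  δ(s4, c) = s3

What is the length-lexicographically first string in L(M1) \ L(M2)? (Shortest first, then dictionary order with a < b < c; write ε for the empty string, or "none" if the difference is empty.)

The string abb is accepted by M1 but not by M2.
No shorter string lies in the difference, and abb is the lexicographically first length-3 string in L(M1) \ L(M2).

abb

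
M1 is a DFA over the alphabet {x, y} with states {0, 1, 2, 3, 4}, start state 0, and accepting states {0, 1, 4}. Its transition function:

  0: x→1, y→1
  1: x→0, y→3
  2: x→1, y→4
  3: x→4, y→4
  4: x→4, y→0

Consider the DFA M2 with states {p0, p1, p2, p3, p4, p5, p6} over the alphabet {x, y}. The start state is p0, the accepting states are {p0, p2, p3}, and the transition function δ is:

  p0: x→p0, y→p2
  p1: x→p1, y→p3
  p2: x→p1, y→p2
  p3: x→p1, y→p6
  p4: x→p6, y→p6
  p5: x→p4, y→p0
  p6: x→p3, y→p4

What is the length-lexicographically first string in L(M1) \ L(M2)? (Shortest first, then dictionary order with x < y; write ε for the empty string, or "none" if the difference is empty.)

yx

The string yx is accepted by M1 but not by M2.
No shorter string lies in the difference, and yx is the lexicographically first length-2 string in L(M1) \ L(M2).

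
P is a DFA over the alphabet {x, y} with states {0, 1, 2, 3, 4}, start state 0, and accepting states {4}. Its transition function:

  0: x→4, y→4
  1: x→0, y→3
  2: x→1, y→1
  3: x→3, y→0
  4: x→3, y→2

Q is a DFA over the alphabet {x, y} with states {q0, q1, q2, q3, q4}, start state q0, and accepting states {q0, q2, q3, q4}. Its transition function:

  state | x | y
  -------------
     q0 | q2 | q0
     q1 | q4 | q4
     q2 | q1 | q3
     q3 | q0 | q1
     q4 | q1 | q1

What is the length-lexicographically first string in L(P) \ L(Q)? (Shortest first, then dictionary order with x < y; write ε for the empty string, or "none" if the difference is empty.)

xxyx

The string xxyx is accepted by P but not by Q.
No shorter string lies in the difference, and xxyx is the lexicographically first length-4 string in L(P) \ L(Q).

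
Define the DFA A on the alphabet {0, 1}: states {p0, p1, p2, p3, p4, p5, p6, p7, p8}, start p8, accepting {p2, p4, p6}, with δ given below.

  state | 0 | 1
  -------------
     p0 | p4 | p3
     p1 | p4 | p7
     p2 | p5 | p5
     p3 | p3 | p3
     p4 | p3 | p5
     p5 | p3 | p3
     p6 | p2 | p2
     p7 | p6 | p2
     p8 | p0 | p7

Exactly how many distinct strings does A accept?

The useful subgraph on states {p0, p2, p4, p6, p7, p8} is acyclic, so L(A) is finite; the longest accepting path visits 4 useful states, giving maximum string length 3.
Counting accepting paths from p8 by length: 3 of length 2, 2 of length 3. Total 5.

5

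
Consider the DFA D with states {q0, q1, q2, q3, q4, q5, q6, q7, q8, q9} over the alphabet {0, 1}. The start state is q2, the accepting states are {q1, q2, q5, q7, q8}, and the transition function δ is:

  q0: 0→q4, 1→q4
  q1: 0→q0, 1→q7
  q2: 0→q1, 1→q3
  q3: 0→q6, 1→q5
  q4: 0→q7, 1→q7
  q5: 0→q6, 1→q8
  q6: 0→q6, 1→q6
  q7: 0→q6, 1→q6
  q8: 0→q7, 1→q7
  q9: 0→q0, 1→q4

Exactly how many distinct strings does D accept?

11

The useful subgraph on states {q0, q1, q2, q3, q4, q5, q7, q8} is acyclic, so L(D) is finite; the longest accepting path visits 5 useful states, giving maximum string length 4.
Counting accepting paths from q2 by length: 1 of length 0, 1 of length 1, 2 of length 2, 1 of length 3, 6 of length 4. Total 11.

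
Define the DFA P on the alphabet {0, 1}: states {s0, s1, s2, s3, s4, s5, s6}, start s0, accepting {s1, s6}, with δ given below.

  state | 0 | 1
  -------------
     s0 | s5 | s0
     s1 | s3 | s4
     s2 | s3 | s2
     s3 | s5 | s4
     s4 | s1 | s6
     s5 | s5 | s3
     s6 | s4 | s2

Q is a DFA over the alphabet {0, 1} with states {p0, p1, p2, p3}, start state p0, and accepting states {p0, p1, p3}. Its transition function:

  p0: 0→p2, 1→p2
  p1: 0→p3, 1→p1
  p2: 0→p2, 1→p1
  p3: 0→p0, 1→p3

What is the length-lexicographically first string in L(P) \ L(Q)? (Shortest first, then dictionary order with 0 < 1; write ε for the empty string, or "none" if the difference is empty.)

The string 0110010 is accepted by P but not by Q.
No shorter string lies in the difference, and 0110010 is the lexicographically first length-7 string in L(P) \ L(Q).

0110010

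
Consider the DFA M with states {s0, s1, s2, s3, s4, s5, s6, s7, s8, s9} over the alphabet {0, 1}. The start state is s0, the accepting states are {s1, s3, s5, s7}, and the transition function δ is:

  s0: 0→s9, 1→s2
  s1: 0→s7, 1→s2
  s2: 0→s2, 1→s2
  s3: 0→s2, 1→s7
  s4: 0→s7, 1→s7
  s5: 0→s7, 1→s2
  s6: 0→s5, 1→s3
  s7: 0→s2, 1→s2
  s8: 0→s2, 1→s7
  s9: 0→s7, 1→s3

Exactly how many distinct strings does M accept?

The useful subgraph on states {s0, s3, s7, s9} is acyclic, so L(M) is finite; the longest accepting path visits 4 useful states, giving maximum string length 3.
Counting accepting paths from s0 by length: 2 of length 2, 1 of length 3. Total 3.

3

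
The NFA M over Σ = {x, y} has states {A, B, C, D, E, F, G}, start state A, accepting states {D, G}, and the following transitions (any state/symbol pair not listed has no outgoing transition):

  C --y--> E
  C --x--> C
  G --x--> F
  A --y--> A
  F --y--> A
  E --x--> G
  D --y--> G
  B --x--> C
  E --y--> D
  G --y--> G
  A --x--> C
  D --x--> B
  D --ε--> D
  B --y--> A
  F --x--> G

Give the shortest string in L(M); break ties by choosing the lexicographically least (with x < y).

xyx

A breadth-first search from A reaches an accepting state first via the path A → C → E → G on input xyx.
No string of length < 3 is accepted (BFS exhausts all shorter strings without reaching an accepting state), and xyx is the lexicographically least accepting string of length 3.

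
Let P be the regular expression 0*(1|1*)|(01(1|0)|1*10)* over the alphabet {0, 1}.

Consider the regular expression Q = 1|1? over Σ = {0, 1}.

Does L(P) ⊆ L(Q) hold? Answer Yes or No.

The string 0 is in L(P) but not in L(Q).
So L(P) ⊄ L(Q).

No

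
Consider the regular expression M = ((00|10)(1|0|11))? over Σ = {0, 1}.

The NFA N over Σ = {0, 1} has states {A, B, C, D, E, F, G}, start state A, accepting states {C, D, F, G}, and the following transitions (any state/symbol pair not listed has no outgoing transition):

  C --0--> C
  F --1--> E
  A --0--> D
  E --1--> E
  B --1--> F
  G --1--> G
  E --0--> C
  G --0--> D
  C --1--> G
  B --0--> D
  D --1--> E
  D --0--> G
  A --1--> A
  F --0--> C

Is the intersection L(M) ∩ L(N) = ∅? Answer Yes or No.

The string 000 is accepted by both M and N.
Hence L(M) ∩ L(N) ≠ ∅.

No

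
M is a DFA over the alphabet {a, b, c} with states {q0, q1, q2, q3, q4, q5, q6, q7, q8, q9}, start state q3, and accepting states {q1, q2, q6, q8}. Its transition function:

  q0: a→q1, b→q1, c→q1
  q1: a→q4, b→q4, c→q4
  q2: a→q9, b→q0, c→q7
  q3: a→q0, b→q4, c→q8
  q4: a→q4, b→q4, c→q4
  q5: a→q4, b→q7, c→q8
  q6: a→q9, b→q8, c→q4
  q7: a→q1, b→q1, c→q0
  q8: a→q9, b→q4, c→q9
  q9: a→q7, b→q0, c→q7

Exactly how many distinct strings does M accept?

The useful subgraph on states {q0, q1, q3, q7, q8, q9} is acyclic, so L(M) is finite; the longest accepting path visits 6 useful states, giving maximum string length 5.
Counting accepting paths from q3 by length: 1 of length 1, 3 of length 2, 14 of length 4, 12 of length 5. Total 30.

30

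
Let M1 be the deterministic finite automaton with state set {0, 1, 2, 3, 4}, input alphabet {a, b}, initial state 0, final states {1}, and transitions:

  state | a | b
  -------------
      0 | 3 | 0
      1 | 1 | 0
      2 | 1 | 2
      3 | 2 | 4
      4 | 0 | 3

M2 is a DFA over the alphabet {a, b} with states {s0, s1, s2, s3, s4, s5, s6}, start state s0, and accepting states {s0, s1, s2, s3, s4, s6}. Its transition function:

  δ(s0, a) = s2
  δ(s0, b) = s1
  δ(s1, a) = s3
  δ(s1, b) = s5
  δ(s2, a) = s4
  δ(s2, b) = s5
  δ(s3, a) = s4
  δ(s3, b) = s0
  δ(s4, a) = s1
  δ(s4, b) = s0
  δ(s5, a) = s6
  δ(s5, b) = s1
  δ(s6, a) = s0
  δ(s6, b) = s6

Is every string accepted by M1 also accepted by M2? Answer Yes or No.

Exploring the product automaton M1 × M2 from the start pair (0, s0), following both machines on each input symbol, reaches 30 state pairs: (0, s0), (3, s2), (0, s1), (2, s4), (4, s5), (3, s3), (0, s5), (1, s1), (2, s0), (0, s6), (3, s1), (4, s0), (3, s6), (1, s3), (1, s2), (2, s1), (3, s0), (2, s3), (0, s2), (4, s6), (1, s4), (2, s5), (2, s2), (4, s1), (3, s4), (1, s6), (0, s3), (3, s5), (1, s0), (2, s6).
M1 accepts in {1} and M2 accepts in {s0, s1, s2, s3, s4, s6}. The reachable pairs whose M1-component is accepting are (1, s1), (1, s3), (1, s2), (1, s4), (1, s6), (1, s0); in each of them the M2-component is accepting too, so the product for L(M1) \ L(M2) (M1-component accepting, M2-component rejecting) has no reachable accepting pair and the difference is empty.
Hence every string in L(M1) is also in L(M2).

Yes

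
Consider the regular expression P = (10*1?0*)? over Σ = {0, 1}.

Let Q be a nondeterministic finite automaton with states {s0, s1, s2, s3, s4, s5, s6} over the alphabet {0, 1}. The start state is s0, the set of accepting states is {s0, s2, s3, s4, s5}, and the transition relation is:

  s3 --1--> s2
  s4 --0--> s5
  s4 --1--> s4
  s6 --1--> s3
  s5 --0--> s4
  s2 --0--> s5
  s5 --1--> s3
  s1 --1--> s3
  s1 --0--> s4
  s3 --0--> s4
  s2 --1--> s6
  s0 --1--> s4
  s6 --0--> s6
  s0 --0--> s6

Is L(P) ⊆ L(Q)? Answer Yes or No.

Yes

Converting the expression P to a DFA (subset construction, then merging equivalent states) gives the minimal DFA with states {p0, p1, p2, p3}, start state p0, accepting states {p0, p2, p3} and transitions p0: 0→p1, 1→p2; p1: 0→p1, 1→p1; p2: 0→p2, 1→p3; p3: 0→p3, 1→p1.
Exploring the product automaton P × Q from the start pair (p0, s0), following both machines on each input symbol, reaches 11 state pairs: (p0, s0), (p1, s6), (p2, s4), (p1, s3), (p2, s5), (p3, s4), (p1, s4), (p1, s2), (p3, s3), (p3, s5), (p1, s5).
P accepts in {p0, p2, p3} and Q accepts in {s0, s2, s3, s4, s5}. The reachable pairs whose P-component is accepting are (p0, s0), (p2, s4), (p2, s5), (p3, s4), (p3, s3), (p3, s5); in each of them the Q-component is accepting too, so the product for L(P) \ L(Q) (P-component accepting, Q-component rejecting) has no reachable accepting pair and the difference is empty.
Hence every string in L(P) is also in L(Q).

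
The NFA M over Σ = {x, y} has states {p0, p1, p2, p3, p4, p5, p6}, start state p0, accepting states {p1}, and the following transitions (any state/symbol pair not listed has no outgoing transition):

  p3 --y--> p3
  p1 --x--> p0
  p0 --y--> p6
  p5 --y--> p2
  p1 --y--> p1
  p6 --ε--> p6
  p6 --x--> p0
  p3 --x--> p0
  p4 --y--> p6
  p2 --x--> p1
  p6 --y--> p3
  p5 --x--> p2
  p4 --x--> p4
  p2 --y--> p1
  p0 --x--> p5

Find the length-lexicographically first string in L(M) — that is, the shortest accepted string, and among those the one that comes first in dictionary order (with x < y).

A breadth-first search from p0 reaches an accepting state first via the path p0 → p5 → p2 → p1 on input xxx.
No string of length < 3 is accepted (BFS exhausts all shorter strings without reaching an accepting state), and xxx is the lexicographically least accepting string of length 3.

xxx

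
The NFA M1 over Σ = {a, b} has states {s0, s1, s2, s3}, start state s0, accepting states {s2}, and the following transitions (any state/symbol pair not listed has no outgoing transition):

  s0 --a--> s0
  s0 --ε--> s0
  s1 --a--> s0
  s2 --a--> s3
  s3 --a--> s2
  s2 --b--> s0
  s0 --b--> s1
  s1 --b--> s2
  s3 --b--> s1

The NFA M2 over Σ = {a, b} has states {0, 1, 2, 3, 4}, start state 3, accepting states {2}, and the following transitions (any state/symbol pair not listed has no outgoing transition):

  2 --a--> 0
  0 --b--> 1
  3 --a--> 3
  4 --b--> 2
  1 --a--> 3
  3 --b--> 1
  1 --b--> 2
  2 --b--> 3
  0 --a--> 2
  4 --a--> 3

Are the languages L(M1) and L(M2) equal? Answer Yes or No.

Yes

Exploring the product automaton M1 × M2 from the start pair (s0, 3), following both machines on each input symbol, reaches 4 state pairs: (s0, 3), (s1, 1), (s2, 2), (s3, 0).
M1 accepts in {s2} and M2 accepts in {2}. In every reachable pair the two components are either both accepting — (s2, 2) — or both non-accepting, so no string is accepted by exactly one of the machines: L(M1) \ L(M2) and L(M2) \ L(M1) are both empty.
Hence every string is accepted by M1 iff it is accepted by M2, and the two languages coincide.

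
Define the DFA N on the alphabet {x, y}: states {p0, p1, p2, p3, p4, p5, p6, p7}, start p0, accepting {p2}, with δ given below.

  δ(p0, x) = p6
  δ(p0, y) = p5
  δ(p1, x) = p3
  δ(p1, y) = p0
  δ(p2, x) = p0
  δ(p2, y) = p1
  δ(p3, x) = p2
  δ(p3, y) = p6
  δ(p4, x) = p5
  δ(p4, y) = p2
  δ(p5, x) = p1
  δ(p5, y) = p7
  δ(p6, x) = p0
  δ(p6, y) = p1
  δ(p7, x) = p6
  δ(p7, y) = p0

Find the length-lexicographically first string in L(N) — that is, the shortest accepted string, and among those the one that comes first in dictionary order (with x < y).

xyxx

A breadth-first search from p0 reaches an accepting state first via the path p0 → p6 → p1 → p3 → p2 on input xyxx.
No string of length < 4 is accepted (BFS exhausts all shorter strings without reaching an accepting state), and xyxx is the lexicographically least accepting string of length 4.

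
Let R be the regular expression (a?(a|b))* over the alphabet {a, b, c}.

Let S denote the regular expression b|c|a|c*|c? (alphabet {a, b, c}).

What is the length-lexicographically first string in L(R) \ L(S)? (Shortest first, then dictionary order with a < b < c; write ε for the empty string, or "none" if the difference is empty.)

The string aa is accepted by R but not by S.
No shorter string lies in the difference, and aa is the lexicographically first length-2 string in L(R) \ L(S).

aa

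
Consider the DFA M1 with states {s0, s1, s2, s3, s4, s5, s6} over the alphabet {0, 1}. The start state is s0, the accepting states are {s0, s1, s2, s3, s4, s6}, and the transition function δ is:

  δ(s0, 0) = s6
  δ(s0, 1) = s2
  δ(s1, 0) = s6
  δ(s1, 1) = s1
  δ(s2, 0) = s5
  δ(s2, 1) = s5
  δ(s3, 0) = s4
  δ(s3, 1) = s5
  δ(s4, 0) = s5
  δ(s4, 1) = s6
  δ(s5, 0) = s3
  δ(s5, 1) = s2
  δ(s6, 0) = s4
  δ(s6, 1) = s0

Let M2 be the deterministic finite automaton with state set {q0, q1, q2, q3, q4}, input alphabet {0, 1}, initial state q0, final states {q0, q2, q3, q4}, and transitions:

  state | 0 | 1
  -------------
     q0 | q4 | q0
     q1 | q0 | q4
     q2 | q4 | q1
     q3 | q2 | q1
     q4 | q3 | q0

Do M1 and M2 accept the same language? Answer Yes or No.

No

The string 001 is accepted by M1 but rejected by M2.
So L(M1) ≠ L(M2).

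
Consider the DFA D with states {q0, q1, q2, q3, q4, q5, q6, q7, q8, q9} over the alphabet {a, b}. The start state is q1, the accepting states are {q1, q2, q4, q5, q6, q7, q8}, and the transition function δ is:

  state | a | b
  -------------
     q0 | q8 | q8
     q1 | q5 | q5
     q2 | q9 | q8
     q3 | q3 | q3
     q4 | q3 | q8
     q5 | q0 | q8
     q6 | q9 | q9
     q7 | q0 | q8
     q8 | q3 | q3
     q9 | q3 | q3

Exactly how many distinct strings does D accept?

9

The useful subgraph on states {q0, q1, q5, q8} is acyclic, so L(D) is finite; the longest accepting path visits 4 useful states, giving maximum string length 3.
Counting accepting paths from q1 by length: 1 of length 0, 2 of length 1, 2 of length 2, 4 of length 3. Total 9.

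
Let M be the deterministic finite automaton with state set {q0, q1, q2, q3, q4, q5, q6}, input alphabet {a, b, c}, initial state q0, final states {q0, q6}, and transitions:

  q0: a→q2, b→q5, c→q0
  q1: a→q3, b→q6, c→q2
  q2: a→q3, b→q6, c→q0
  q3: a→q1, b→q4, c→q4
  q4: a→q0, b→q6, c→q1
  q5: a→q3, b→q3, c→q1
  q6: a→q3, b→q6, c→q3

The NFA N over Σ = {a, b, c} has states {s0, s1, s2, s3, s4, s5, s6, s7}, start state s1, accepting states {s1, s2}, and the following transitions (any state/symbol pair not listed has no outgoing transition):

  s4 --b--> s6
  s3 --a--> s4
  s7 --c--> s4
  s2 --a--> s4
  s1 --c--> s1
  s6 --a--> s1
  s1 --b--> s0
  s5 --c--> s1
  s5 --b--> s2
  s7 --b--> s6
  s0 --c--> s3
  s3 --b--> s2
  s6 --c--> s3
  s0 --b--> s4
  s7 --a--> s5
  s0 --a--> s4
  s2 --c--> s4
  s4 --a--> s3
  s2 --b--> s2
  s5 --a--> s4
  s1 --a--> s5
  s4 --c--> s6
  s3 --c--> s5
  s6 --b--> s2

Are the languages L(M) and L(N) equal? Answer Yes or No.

Yes

Exploring the product automaton M × N from the start pair (q0, s1), following both machines on each input symbol, reaches 7 state pairs: (q0, s1), (q2, s5), (q5, s0), (q3, s4), (q6, s2), (q1, s3), (q4, s6).
M accepts in {q0, q6} and N accepts in {s1, s2}. In every reachable pair the two components are either both accepting — (q0, s1), (q6, s2) — or both non-accepting, so no string is accepted by exactly one of the machines: L(M) \ L(N) and L(N) \ L(M) are both empty.
Hence every string is accepted by M iff it is accepted by N, and the two languages coincide.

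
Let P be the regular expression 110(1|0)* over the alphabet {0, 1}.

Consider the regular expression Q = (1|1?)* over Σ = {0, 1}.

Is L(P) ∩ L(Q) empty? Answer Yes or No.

Yes

Converting the expression P to a DFA (subset construction, then merging equivalent states) gives the minimal DFA with states {p0, p1, p2, p3, p4}, start state p0, accepting states {p4} and transitions p0: 0→p1, 1→p2; p1: 0→p1, 1→p1; p2: 0→p1, 1→p3; p3: 0→p4, 1→p1; p4: 0→p4, 1→p4.
Converting the expression Q to a DFA (subset construction, then merging equivalent states) gives the minimal DFA with states {q0, q1}, start state q0, accepting states {q0} and transitions q0: 0→q1, 1→q0; q1: 0→q1, 1→q1.
Exploring the product automaton P × Q from the start pair (p0, q0), following both machines on each input symbol, reaches 6 state pairs: (p0, q0), (p1, q1), (p2, q0), (p3, q0), (p4, q1), (p1, q0).
P accepts in {p4} and Q accepts in {q0}; no reachable pair has both components accepting, so no string drives both machines to acceptance simultaneously and L(P) ∩ L(Q) = ∅.
So no string is accepted by both, and the intersection is empty.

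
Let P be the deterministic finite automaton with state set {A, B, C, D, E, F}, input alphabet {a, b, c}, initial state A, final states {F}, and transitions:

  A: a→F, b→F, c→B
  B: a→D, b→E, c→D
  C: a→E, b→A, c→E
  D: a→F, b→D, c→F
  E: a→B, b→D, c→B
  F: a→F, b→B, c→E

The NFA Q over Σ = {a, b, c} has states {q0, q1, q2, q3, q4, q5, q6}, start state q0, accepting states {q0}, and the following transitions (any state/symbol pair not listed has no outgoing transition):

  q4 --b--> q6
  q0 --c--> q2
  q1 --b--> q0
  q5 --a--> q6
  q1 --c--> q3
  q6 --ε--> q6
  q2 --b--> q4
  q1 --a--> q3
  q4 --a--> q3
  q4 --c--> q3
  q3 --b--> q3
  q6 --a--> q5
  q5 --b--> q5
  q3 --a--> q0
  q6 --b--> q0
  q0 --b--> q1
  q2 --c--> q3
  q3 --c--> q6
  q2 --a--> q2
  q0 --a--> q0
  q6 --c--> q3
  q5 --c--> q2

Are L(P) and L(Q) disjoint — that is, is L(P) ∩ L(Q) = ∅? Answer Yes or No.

The string a is accepted by both P and Q.
Hence L(P) ∩ L(Q) ≠ ∅.

No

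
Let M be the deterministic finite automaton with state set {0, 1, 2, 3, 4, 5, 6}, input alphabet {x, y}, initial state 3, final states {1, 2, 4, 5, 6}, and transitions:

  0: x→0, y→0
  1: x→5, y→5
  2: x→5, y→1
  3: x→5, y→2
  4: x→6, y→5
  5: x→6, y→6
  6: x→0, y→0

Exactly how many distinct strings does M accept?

14

The useful subgraph on states {1, 2, 3, 5, 6} is acyclic, so L(M) is finite; the longest accepting path visits 5 useful states, giving maximum string length 4.
Counting accepting paths from 3 by length: 2 of length 1, 4 of length 2, 4 of length 3, 4 of length 4. Total 14.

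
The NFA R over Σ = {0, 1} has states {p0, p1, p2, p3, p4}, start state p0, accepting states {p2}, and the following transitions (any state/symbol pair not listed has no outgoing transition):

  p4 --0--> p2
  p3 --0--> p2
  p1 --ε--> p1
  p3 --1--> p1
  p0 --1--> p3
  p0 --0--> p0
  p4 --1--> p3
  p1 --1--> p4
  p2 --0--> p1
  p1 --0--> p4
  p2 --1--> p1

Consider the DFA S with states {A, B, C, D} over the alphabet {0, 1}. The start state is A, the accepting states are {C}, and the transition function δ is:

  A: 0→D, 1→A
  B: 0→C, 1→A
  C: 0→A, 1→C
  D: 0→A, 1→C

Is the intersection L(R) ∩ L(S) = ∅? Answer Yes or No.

Exploring the product automaton R × S from the start pair (p0, A), following both machines on each input symbol, reaches 12 state pairs: (p0, A), (p0, D), (p3, A), (p3, C), (p2, D), (p1, A), (p2, A), (p1, C), (p4, D), (p4, A), (p1, D), (p4, C).
R accepts in {p2} and S accepts in {C}; no reachable pair has both components accepting, so no string drives both machines to acceptance simultaneously and L(R) ∩ L(S) = ∅.
So no string is accepted by both, and the intersection is empty.

Yes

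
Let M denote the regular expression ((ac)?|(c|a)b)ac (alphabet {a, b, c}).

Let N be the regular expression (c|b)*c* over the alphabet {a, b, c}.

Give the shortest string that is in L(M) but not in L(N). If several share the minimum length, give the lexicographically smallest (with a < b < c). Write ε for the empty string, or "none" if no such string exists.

The string ac is accepted by M but not by N.
No shorter string lies in the difference, and ac is the lexicographically first length-2 string in L(M) \ L(N).

ac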